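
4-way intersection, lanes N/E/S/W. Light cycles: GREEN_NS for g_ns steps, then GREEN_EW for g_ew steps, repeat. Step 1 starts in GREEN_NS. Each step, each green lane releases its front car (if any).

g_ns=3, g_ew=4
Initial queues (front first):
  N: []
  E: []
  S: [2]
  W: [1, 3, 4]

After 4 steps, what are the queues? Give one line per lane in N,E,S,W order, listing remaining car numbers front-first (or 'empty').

Step 1 [NS]: N:empty,E:wait,S:car2-GO,W:wait | queues: N=0 E=0 S=0 W=3
Step 2 [NS]: N:empty,E:wait,S:empty,W:wait | queues: N=0 E=0 S=0 W=3
Step 3 [NS]: N:empty,E:wait,S:empty,W:wait | queues: N=0 E=0 S=0 W=3
Step 4 [EW]: N:wait,E:empty,S:wait,W:car1-GO | queues: N=0 E=0 S=0 W=2

N: empty
E: empty
S: empty
W: 3 4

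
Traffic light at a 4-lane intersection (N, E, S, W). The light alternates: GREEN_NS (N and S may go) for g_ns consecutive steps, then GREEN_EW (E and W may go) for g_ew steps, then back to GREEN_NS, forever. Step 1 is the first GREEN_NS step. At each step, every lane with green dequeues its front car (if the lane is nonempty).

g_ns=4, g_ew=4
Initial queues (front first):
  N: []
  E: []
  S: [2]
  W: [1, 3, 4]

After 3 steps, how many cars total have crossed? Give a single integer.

Step 1 [NS]: N:empty,E:wait,S:car2-GO,W:wait | queues: N=0 E=0 S=0 W=3
Step 2 [NS]: N:empty,E:wait,S:empty,W:wait | queues: N=0 E=0 S=0 W=3
Step 3 [NS]: N:empty,E:wait,S:empty,W:wait | queues: N=0 E=0 S=0 W=3
Cars crossed by step 3: 1

Answer: 1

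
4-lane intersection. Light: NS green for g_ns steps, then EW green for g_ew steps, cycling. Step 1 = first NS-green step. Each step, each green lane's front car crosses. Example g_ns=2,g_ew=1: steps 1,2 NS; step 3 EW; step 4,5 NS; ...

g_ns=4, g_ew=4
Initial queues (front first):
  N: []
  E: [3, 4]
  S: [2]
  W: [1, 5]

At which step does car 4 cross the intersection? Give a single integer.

Step 1 [NS]: N:empty,E:wait,S:car2-GO,W:wait | queues: N=0 E=2 S=0 W=2
Step 2 [NS]: N:empty,E:wait,S:empty,W:wait | queues: N=0 E=2 S=0 W=2
Step 3 [NS]: N:empty,E:wait,S:empty,W:wait | queues: N=0 E=2 S=0 W=2
Step 4 [NS]: N:empty,E:wait,S:empty,W:wait | queues: N=0 E=2 S=0 W=2
Step 5 [EW]: N:wait,E:car3-GO,S:wait,W:car1-GO | queues: N=0 E=1 S=0 W=1
Step 6 [EW]: N:wait,E:car4-GO,S:wait,W:car5-GO | queues: N=0 E=0 S=0 W=0
Car 4 crosses at step 6

6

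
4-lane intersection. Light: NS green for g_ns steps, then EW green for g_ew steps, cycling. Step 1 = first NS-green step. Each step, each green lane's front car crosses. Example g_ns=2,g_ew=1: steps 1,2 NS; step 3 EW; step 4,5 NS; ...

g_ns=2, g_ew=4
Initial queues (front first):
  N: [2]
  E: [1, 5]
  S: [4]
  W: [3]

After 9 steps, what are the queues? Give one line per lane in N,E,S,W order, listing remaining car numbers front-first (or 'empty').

Step 1 [NS]: N:car2-GO,E:wait,S:car4-GO,W:wait | queues: N=0 E=2 S=0 W=1
Step 2 [NS]: N:empty,E:wait,S:empty,W:wait | queues: N=0 E=2 S=0 W=1
Step 3 [EW]: N:wait,E:car1-GO,S:wait,W:car3-GO | queues: N=0 E=1 S=0 W=0
Step 4 [EW]: N:wait,E:car5-GO,S:wait,W:empty | queues: N=0 E=0 S=0 W=0

N: empty
E: empty
S: empty
W: empty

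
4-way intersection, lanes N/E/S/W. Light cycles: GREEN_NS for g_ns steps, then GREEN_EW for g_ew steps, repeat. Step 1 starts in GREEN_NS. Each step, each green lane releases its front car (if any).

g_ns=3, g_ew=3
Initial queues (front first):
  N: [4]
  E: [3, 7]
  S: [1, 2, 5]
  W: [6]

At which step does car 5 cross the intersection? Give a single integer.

Step 1 [NS]: N:car4-GO,E:wait,S:car1-GO,W:wait | queues: N=0 E=2 S=2 W=1
Step 2 [NS]: N:empty,E:wait,S:car2-GO,W:wait | queues: N=0 E=2 S=1 W=1
Step 3 [NS]: N:empty,E:wait,S:car5-GO,W:wait | queues: N=0 E=2 S=0 W=1
Step 4 [EW]: N:wait,E:car3-GO,S:wait,W:car6-GO | queues: N=0 E=1 S=0 W=0
Step 5 [EW]: N:wait,E:car7-GO,S:wait,W:empty | queues: N=0 E=0 S=0 W=0
Car 5 crosses at step 3

3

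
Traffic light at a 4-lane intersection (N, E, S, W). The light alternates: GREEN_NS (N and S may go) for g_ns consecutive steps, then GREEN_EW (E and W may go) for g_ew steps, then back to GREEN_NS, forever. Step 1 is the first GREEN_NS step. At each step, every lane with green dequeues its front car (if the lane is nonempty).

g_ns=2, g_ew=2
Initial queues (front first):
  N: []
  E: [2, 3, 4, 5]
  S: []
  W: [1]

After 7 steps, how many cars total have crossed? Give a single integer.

Step 1 [NS]: N:empty,E:wait,S:empty,W:wait | queues: N=0 E=4 S=0 W=1
Step 2 [NS]: N:empty,E:wait,S:empty,W:wait | queues: N=0 E=4 S=0 W=1
Step 3 [EW]: N:wait,E:car2-GO,S:wait,W:car1-GO | queues: N=0 E=3 S=0 W=0
Step 4 [EW]: N:wait,E:car3-GO,S:wait,W:empty | queues: N=0 E=2 S=0 W=0
Step 5 [NS]: N:empty,E:wait,S:empty,W:wait | queues: N=0 E=2 S=0 W=0
Step 6 [NS]: N:empty,E:wait,S:empty,W:wait | queues: N=0 E=2 S=0 W=0
Step 7 [EW]: N:wait,E:car4-GO,S:wait,W:empty | queues: N=0 E=1 S=0 W=0
Cars crossed by step 7: 4

Answer: 4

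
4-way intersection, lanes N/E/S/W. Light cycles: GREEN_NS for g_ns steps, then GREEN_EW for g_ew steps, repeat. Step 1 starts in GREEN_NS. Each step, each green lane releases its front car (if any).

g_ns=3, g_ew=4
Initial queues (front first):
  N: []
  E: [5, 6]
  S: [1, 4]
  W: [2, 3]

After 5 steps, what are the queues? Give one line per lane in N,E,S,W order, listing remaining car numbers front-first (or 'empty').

Step 1 [NS]: N:empty,E:wait,S:car1-GO,W:wait | queues: N=0 E=2 S=1 W=2
Step 2 [NS]: N:empty,E:wait,S:car4-GO,W:wait | queues: N=0 E=2 S=0 W=2
Step 3 [NS]: N:empty,E:wait,S:empty,W:wait | queues: N=0 E=2 S=0 W=2
Step 4 [EW]: N:wait,E:car5-GO,S:wait,W:car2-GO | queues: N=0 E=1 S=0 W=1
Step 5 [EW]: N:wait,E:car6-GO,S:wait,W:car3-GO | queues: N=0 E=0 S=0 W=0

N: empty
E: empty
S: empty
W: empty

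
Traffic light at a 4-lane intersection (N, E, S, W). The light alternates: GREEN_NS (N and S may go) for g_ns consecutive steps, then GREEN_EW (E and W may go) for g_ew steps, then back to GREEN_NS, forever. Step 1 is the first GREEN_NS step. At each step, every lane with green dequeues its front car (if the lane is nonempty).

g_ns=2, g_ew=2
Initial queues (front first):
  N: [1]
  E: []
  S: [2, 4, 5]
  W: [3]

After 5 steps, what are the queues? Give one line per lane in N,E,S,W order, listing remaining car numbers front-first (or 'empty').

Step 1 [NS]: N:car1-GO,E:wait,S:car2-GO,W:wait | queues: N=0 E=0 S=2 W=1
Step 2 [NS]: N:empty,E:wait,S:car4-GO,W:wait | queues: N=0 E=0 S=1 W=1
Step 3 [EW]: N:wait,E:empty,S:wait,W:car3-GO | queues: N=0 E=0 S=1 W=0
Step 4 [EW]: N:wait,E:empty,S:wait,W:empty | queues: N=0 E=0 S=1 W=0
Step 5 [NS]: N:empty,E:wait,S:car5-GO,W:wait | queues: N=0 E=0 S=0 W=0

N: empty
E: empty
S: empty
W: empty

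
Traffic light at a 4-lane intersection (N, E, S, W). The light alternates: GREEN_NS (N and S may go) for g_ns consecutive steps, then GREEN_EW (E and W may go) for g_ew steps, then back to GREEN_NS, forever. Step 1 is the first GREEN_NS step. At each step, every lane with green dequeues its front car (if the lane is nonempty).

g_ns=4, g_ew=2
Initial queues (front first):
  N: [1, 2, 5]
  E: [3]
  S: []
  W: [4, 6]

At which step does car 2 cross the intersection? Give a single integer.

Step 1 [NS]: N:car1-GO,E:wait,S:empty,W:wait | queues: N=2 E=1 S=0 W=2
Step 2 [NS]: N:car2-GO,E:wait,S:empty,W:wait | queues: N=1 E=1 S=0 W=2
Step 3 [NS]: N:car5-GO,E:wait,S:empty,W:wait | queues: N=0 E=1 S=0 W=2
Step 4 [NS]: N:empty,E:wait,S:empty,W:wait | queues: N=0 E=1 S=0 W=2
Step 5 [EW]: N:wait,E:car3-GO,S:wait,W:car4-GO | queues: N=0 E=0 S=0 W=1
Step 6 [EW]: N:wait,E:empty,S:wait,W:car6-GO | queues: N=0 E=0 S=0 W=0
Car 2 crosses at step 2

2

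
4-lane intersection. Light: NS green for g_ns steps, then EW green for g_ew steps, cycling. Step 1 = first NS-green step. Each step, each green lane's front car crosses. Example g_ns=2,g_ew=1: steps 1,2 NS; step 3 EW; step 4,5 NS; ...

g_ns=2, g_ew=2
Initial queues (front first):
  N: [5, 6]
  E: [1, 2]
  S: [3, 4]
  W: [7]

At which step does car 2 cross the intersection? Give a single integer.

Step 1 [NS]: N:car5-GO,E:wait,S:car3-GO,W:wait | queues: N=1 E=2 S=1 W=1
Step 2 [NS]: N:car6-GO,E:wait,S:car4-GO,W:wait | queues: N=0 E=2 S=0 W=1
Step 3 [EW]: N:wait,E:car1-GO,S:wait,W:car7-GO | queues: N=0 E=1 S=0 W=0
Step 4 [EW]: N:wait,E:car2-GO,S:wait,W:empty | queues: N=0 E=0 S=0 W=0
Car 2 crosses at step 4

4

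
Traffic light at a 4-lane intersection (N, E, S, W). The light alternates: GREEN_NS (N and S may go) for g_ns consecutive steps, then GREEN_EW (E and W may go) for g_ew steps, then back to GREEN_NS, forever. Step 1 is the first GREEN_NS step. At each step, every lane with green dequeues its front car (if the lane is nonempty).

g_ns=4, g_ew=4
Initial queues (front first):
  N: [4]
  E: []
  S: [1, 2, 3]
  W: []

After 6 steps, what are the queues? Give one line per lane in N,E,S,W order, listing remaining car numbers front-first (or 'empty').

Step 1 [NS]: N:car4-GO,E:wait,S:car1-GO,W:wait | queues: N=0 E=0 S=2 W=0
Step 2 [NS]: N:empty,E:wait,S:car2-GO,W:wait | queues: N=0 E=0 S=1 W=0
Step 3 [NS]: N:empty,E:wait,S:car3-GO,W:wait | queues: N=0 E=0 S=0 W=0

N: empty
E: empty
S: empty
W: empty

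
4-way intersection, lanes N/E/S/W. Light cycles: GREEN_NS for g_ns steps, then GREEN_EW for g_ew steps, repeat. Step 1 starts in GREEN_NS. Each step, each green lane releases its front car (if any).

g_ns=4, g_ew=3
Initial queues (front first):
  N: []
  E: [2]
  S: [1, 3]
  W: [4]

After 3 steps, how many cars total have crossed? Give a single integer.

Answer: 2

Derivation:
Step 1 [NS]: N:empty,E:wait,S:car1-GO,W:wait | queues: N=0 E=1 S=1 W=1
Step 2 [NS]: N:empty,E:wait,S:car3-GO,W:wait | queues: N=0 E=1 S=0 W=1
Step 3 [NS]: N:empty,E:wait,S:empty,W:wait | queues: N=0 E=1 S=0 W=1
Cars crossed by step 3: 2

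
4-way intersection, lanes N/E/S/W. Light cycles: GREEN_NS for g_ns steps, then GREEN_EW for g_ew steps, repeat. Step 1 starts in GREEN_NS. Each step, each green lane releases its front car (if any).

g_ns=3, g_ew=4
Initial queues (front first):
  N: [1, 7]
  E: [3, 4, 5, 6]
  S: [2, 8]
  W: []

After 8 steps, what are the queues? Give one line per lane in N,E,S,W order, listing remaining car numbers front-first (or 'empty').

Step 1 [NS]: N:car1-GO,E:wait,S:car2-GO,W:wait | queues: N=1 E=4 S=1 W=0
Step 2 [NS]: N:car7-GO,E:wait,S:car8-GO,W:wait | queues: N=0 E=4 S=0 W=0
Step 3 [NS]: N:empty,E:wait,S:empty,W:wait | queues: N=0 E=4 S=0 W=0
Step 4 [EW]: N:wait,E:car3-GO,S:wait,W:empty | queues: N=0 E=3 S=0 W=0
Step 5 [EW]: N:wait,E:car4-GO,S:wait,W:empty | queues: N=0 E=2 S=0 W=0
Step 6 [EW]: N:wait,E:car5-GO,S:wait,W:empty | queues: N=0 E=1 S=0 W=0
Step 7 [EW]: N:wait,E:car6-GO,S:wait,W:empty | queues: N=0 E=0 S=0 W=0

N: empty
E: empty
S: empty
W: empty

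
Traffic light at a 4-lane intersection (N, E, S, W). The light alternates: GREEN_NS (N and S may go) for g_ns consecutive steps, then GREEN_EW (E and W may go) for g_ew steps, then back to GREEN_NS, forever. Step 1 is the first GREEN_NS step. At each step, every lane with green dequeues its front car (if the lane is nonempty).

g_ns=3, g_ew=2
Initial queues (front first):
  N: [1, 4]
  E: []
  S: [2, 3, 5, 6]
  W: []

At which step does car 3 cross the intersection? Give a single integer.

Step 1 [NS]: N:car1-GO,E:wait,S:car2-GO,W:wait | queues: N=1 E=0 S=3 W=0
Step 2 [NS]: N:car4-GO,E:wait,S:car3-GO,W:wait | queues: N=0 E=0 S=2 W=0
Step 3 [NS]: N:empty,E:wait,S:car5-GO,W:wait | queues: N=0 E=0 S=1 W=0
Step 4 [EW]: N:wait,E:empty,S:wait,W:empty | queues: N=0 E=0 S=1 W=0
Step 5 [EW]: N:wait,E:empty,S:wait,W:empty | queues: N=0 E=0 S=1 W=0
Step 6 [NS]: N:empty,E:wait,S:car6-GO,W:wait | queues: N=0 E=0 S=0 W=0
Car 3 crosses at step 2

2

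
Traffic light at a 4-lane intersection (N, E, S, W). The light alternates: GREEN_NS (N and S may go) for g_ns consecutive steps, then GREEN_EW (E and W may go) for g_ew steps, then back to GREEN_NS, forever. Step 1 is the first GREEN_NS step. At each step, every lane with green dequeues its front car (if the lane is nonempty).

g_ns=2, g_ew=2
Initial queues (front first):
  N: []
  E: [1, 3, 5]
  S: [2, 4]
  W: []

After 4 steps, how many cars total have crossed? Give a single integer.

Answer: 4

Derivation:
Step 1 [NS]: N:empty,E:wait,S:car2-GO,W:wait | queues: N=0 E=3 S=1 W=0
Step 2 [NS]: N:empty,E:wait,S:car4-GO,W:wait | queues: N=0 E=3 S=0 W=0
Step 3 [EW]: N:wait,E:car1-GO,S:wait,W:empty | queues: N=0 E=2 S=0 W=0
Step 4 [EW]: N:wait,E:car3-GO,S:wait,W:empty | queues: N=0 E=1 S=0 W=0
Cars crossed by step 4: 4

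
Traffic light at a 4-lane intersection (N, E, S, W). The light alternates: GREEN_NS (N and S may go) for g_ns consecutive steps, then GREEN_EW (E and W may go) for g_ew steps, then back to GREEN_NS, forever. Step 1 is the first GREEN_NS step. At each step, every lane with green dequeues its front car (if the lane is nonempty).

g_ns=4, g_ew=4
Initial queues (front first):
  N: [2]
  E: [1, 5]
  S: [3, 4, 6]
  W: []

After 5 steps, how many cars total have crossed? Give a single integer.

Step 1 [NS]: N:car2-GO,E:wait,S:car3-GO,W:wait | queues: N=0 E=2 S=2 W=0
Step 2 [NS]: N:empty,E:wait,S:car4-GO,W:wait | queues: N=0 E=2 S=1 W=0
Step 3 [NS]: N:empty,E:wait,S:car6-GO,W:wait | queues: N=0 E=2 S=0 W=0
Step 4 [NS]: N:empty,E:wait,S:empty,W:wait | queues: N=0 E=2 S=0 W=0
Step 5 [EW]: N:wait,E:car1-GO,S:wait,W:empty | queues: N=0 E=1 S=0 W=0
Cars crossed by step 5: 5

Answer: 5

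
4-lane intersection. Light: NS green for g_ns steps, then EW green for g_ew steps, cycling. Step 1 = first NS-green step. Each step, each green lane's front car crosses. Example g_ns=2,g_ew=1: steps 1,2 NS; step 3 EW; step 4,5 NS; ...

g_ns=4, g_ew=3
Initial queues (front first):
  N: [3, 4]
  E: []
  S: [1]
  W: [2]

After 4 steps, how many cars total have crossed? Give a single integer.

Step 1 [NS]: N:car3-GO,E:wait,S:car1-GO,W:wait | queues: N=1 E=0 S=0 W=1
Step 2 [NS]: N:car4-GO,E:wait,S:empty,W:wait | queues: N=0 E=0 S=0 W=1
Step 3 [NS]: N:empty,E:wait,S:empty,W:wait | queues: N=0 E=0 S=0 W=1
Step 4 [NS]: N:empty,E:wait,S:empty,W:wait | queues: N=0 E=0 S=0 W=1
Cars crossed by step 4: 3

Answer: 3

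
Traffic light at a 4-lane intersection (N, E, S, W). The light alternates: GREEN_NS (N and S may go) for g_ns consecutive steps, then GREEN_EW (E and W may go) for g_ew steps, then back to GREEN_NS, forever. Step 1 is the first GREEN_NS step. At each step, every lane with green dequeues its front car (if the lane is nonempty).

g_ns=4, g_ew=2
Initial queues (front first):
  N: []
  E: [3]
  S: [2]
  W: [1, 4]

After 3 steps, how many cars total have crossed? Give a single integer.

Step 1 [NS]: N:empty,E:wait,S:car2-GO,W:wait | queues: N=0 E=1 S=0 W=2
Step 2 [NS]: N:empty,E:wait,S:empty,W:wait | queues: N=0 E=1 S=0 W=2
Step 3 [NS]: N:empty,E:wait,S:empty,W:wait | queues: N=0 E=1 S=0 W=2
Cars crossed by step 3: 1

Answer: 1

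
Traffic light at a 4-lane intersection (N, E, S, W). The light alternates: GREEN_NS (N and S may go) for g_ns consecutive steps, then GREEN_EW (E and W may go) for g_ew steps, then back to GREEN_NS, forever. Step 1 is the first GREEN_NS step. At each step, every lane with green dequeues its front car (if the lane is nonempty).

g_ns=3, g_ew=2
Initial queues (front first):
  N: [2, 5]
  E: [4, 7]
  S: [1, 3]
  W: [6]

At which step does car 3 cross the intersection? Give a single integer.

Step 1 [NS]: N:car2-GO,E:wait,S:car1-GO,W:wait | queues: N=1 E=2 S=1 W=1
Step 2 [NS]: N:car5-GO,E:wait,S:car3-GO,W:wait | queues: N=0 E=2 S=0 W=1
Step 3 [NS]: N:empty,E:wait,S:empty,W:wait | queues: N=0 E=2 S=0 W=1
Step 4 [EW]: N:wait,E:car4-GO,S:wait,W:car6-GO | queues: N=0 E=1 S=0 W=0
Step 5 [EW]: N:wait,E:car7-GO,S:wait,W:empty | queues: N=0 E=0 S=0 W=0
Car 3 crosses at step 2

2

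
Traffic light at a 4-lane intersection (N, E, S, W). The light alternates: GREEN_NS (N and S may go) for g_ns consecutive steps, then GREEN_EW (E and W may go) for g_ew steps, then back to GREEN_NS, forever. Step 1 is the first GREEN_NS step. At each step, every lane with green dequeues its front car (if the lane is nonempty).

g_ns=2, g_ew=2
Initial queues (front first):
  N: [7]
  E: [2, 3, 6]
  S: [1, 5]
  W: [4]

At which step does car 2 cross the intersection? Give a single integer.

Step 1 [NS]: N:car7-GO,E:wait,S:car1-GO,W:wait | queues: N=0 E=3 S=1 W=1
Step 2 [NS]: N:empty,E:wait,S:car5-GO,W:wait | queues: N=0 E=3 S=0 W=1
Step 3 [EW]: N:wait,E:car2-GO,S:wait,W:car4-GO | queues: N=0 E=2 S=0 W=0
Step 4 [EW]: N:wait,E:car3-GO,S:wait,W:empty | queues: N=0 E=1 S=0 W=0
Step 5 [NS]: N:empty,E:wait,S:empty,W:wait | queues: N=0 E=1 S=0 W=0
Step 6 [NS]: N:empty,E:wait,S:empty,W:wait | queues: N=0 E=1 S=0 W=0
Step 7 [EW]: N:wait,E:car6-GO,S:wait,W:empty | queues: N=0 E=0 S=0 W=0
Car 2 crosses at step 3

3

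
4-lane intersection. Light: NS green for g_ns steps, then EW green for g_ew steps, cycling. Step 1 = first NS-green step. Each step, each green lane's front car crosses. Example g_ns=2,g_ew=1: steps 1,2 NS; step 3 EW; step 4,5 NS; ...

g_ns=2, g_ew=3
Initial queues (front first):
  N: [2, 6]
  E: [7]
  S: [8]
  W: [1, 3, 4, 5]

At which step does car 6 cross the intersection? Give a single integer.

Step 1 [NS]: N:car2-GO,E:wait,S:car8-GO,W:wait | queues: N=1 E=1 S=0 W=4
Step 2 [NS]: N:car6-GO,E:wait,S:empty,W:wait | queues: N=0 E=1 S=0 W=4
Step 3 [EW]: N:wait,E:car7-GO,S:wait,W:car1-GO | queues: N=0 E=0 S=0 W=3
Step 4 [EW]: N:wait,E:empty,S:wait,W:car3-GO | queues: N=0 E=0 S=0 W=2
Step 5 [EW]: N:wait,E:empty,S:wait,W:car4-GO | queues: N=0 E=0 S=0 W=1
Step 6 [NS]: N:empty,E:wait,S:empty,W:wait | queues: N=0 E=0 S=0 W=1
Step 7 [NS]: N:empty,E:wait,S:empty,W:wait | queues: N=0 E=0 S=0 W=1
Step 8 [EW]: N:wait,E:empty,S:wait,W:car5-GO | queues: N=0 E=0 S=0 W=0
Car 6 crosses at step 2

2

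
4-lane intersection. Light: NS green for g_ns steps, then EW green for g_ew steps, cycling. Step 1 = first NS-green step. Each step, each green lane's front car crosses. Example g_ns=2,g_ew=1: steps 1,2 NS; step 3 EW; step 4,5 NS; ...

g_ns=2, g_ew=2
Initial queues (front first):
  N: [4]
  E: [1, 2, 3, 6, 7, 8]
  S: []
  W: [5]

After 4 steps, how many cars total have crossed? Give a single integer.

Step 1 [NS]: N:car4-GO,E:wait,S:empty,W:wait | queues: N=0 E=6 S=0 W=1
Step 2 [NS]: N:empty,E:wait,S:empty,W:wait | queues: N=0 E=6 S=0 W=1
Step 3 [EW]: N:wait,E:car1-GO,S:wait,W:car5-GO | queues: N=0 E=5 S=0 W=0
Step 4 [EW]: N:wait,E:car2-GO,S:wait,W:empty | queues: N=0 E=4 S=0 W=0
Cars crossed by step 4: 4

Answer: 4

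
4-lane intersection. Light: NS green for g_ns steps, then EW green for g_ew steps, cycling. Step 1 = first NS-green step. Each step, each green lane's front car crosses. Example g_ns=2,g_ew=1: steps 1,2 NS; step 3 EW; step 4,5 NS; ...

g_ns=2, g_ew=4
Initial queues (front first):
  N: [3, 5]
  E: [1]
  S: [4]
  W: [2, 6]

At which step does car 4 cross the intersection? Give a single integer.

Step 1 [NS]: N:car3-GO,E:wait,S:car4-GO,W:wait | queues: N=1 E=1 S=0 W=2
Step 2 [NS]: N:car5-GO,E:wait,S:empty,W:wait | queues: N=0 E=1 S=0 W=2
Step 3 [EW]: N:wait,E:car1-GO,S:wait,W:car2-GO | queues: N=0 E=0 S=0 W=1
Step 4 [EW]: N:wait,E:empty,S:wait,W:car6-GO | queues: N=0 E=0 S=0 W=0
Car 4 crosses at step 1

1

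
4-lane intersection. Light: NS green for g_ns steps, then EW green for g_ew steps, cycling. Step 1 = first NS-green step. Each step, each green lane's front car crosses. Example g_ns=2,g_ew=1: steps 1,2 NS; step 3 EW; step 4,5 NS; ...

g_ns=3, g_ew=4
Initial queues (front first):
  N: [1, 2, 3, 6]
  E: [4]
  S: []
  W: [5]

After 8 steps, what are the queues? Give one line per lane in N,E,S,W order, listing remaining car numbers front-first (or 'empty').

Step 1 [NS]: N:car1-GO,E:wait,S:empty,W:wait | queues: N=3 E=1 S=0 W=1
Step 2 [NS]: N:car2-GO,E:wait,S:empty,W:wait | queues: N=2 E=1 S=0 W=1
Step 3 [NS]: N:car3-GO,E:wait,S:empty,W:wait | queues: N=1 E=1 S=0 W=1
Step 4 [EW]: N:wait,E:car4-GO,S:wait,W:car5-GO | queues: N=1 E=0 S=0 W=0
Step 5 [EW]: N:wait,E:empty,S:wait,W:empty | queues: N=1 E=0 S=0 W=0
Step 6 [EW]: N:wait,E:empty,S:wait,W:empty | queues: N=1 E=0 S=0 W=0
Step 7 [EW]: N:wait,E:empty,S:wait,W:empty | queues: N=1 E=0 S=0 W=0
Step 8 [NS]: N:car6-GO,E:wait,S:empty,W:wait | queues: N=0 E=0 S=0 W=0

N: empty
E: empty
S: empty
W: empty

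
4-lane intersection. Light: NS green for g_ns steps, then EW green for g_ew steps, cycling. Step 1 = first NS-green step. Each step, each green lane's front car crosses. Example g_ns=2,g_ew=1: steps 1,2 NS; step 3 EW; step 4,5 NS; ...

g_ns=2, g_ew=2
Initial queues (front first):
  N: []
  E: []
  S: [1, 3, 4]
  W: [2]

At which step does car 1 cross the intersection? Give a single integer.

Step 1 [NS]: N:empty,E:wait,S:car1-GO,W:wait | queues: N=0 E=0 S=2 W=1
Step 2 [NS]: N:empty,E:wait,S:car3-GO,W:wait | queues: N=0 E=0 S=1 W=1
Step 3 [EW]: N:wait,E:empty,S:wait,W:car2-GO | queues: N=0 E=0 S=1 W=0
Step 4 [EW]: N:wait,E:empty,S:wait,W:empty | queues: N=0 E=0 S=1 W=0
Step 5 [NS]: N:empty,E:wait,S:car4-GO,W:wait | queues: N=0 E=0 S=0 W=0
Car 1 crosses at step 1

1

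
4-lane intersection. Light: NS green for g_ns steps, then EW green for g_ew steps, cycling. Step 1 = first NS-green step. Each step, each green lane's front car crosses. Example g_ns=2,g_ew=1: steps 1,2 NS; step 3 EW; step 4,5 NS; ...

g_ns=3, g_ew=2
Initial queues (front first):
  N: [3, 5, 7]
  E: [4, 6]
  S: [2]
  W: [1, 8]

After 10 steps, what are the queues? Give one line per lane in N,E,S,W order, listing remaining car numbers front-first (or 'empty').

Step 1 [NS]: N:car3-GO,E:wait,S:car2-GO,W:wait | queues: N=2 E=2 S=0 W=2
Step 2 [NS]: N:car5-GO,E:wait,S:empty,W:wait | queues: N=1 E=2 S=0 W=2
Step 3 [NS]: N:car7-GO,E:wait,S:empty,W:wait | queues: N=0 E=2 S=0 W=2
Step 4 [EW]: N:wait,E:car4-GO,S:wait,W:car1-GO | queues: N=0 E=1 S=0 W=1
Step 5 [EW]: N:wait,E:car6-GO,S:wait,W:car8-GO | queues: N=0 E=0 S=0 W=0

N: empty
E: empty
S: empty
W: empty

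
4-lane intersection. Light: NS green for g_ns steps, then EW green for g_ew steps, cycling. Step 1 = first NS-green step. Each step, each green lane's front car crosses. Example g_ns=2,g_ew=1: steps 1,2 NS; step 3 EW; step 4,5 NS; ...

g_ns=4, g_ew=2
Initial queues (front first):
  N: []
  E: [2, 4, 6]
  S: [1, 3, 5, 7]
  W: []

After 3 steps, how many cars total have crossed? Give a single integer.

Answer: 3

Derivation:
Step 1 [NS]: N:empty,E:wait,S:car1-GO,W:wait | queues: N=0 E=3 S=3 W=0
Step 2 [NS]: N:empty,E:wait,S:car3-GO,W:wait | queues: N=0 E=3 S=2 W=0
Step 3 [NS]: N:empty,E:wait,S:car5-GO,W:wait | queues: N=0 E=3 S=1 W=0
Cars crossed by step 3: 3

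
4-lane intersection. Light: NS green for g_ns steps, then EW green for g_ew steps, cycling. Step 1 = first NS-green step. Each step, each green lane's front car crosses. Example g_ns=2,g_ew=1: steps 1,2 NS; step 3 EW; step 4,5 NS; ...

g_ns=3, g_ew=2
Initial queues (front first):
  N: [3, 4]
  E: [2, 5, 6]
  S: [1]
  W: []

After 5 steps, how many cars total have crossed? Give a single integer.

Step 1 [NS]: N:car3-GO,E:wait,S:car1-GO,W:wait | queues: N=1 E=3 S=0 W=0
Step 2 [NS]: N:car4-GO,E:wait,S:empty,W:wait | queues: N=0 E=3 S=0 W=0
Step 3 [NS]: N:empty,E:wait,S:empty,W:wait | queues: N=0 E=3 S=0 W=0
Step 4 [EW]: N:wait,E:car2-GO,S:wait,W:empty | queues: N=0 E=2 S=0 W=0
Step 5 [EW]: N:wait,E:car5-GO,S:wait,W:empty | queues: N=0 E=1 S=0 W=0
Cars crossed by step 5: 5

Answer: 5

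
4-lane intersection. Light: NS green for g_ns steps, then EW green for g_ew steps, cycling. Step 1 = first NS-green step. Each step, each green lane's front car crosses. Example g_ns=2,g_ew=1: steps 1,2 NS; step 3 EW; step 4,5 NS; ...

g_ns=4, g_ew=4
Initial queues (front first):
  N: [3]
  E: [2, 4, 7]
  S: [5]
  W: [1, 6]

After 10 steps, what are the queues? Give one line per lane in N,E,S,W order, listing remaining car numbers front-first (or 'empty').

Step 1 [NS]: N:car3-GO,E:wait,S:car5-GO,W:wait | queues: N=0 E=3 S=0 W=2
Step 2 [NS]: N:empty,E:wait,S:empty,W:wait | queues: N=0 E=3 S=0 W=2
Step 3 [NS]: N:empty,E:wait,S:empty,W:wait | queues: N=0 E=3 S=0 W=2
Step 4 [NS]: N:empty,E:wait,S:empty,W:wait | queues: N=0 E=3 S=0 W=2
Step 5 [EW]: N:wait,E:car2-GO,S:wait,W:car1-GO | queues: N=0 E=2 S=0 W=1
Step 6 [EW]: N:wait,E:car4-GO,S:wait,W:car6-GO | queues: N=0 E=1 S=0 W=0
Step 7 [EW]: N:wait,E:car7-GO,S:wait,W:empty | queues: N=0 E=0 S=0 W=0

N: empty
E: empty
S: empty
W: empty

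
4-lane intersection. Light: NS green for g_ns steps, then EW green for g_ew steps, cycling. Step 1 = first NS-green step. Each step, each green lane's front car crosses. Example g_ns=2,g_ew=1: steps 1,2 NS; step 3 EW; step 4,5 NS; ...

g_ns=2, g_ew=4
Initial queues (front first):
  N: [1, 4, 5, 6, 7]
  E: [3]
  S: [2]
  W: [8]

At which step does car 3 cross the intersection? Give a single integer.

Step 1 [NS]: N:car1-GO,E:wait,S:car2-GO,W:wait | queues: N=4 E=1 S=0 W=1
Step 2 [NS]: N:car4-GO,E:wait,S:empty,W:wait | queues: N=3 E=1 S=0 W=1
Step 3 [EW]: N:wait,E:car3-GO,S:wait,W:car8-GO | queues: N=3 E=0 S=0 W=0
Step 4 [EW]: N:wait,E:empty,S:wait,W:empty | queues: N=3 E=0 S=0 W=0
Step 5 [EW]: N:wait,E:empty,S:wait,W:empty | queues: N=3 E=0 S=0 W=0
Step 6 [EW]: N:wait,E:empty,S:wait,W:empty | queues: N=3 E=0 S=0 W=0
Step 7 [NS]: N:car5-GO,E:wait,S:empty,W:wait | queues: N=2 E=0 S=0 W=0
Step 8 [NS]: N:car6-GO,E:wait,S:empty,W:wait | queues: N=1 E=0 S=0 W=0
Step 9 [EW]: N:wait,E:empty,S:wait,W:empty | queues: N=1 E=0 S=0 W=0
Step 10 [EW]: N:wait,E:empty,S:wait,W:empty | queues: N=1 E=0 S=0 W=0
Step 11 [EW]: N:wait,E:empty,S:wait,W:empty | queues: N=1 E=0 S=0 W=0
Step 12 [EW]: N:wait,E:empty,S:wait,W:empty | queues: N=1 E=0 S=0 W=0
Step 13 [NS]: N:car7-GO,E:wait,S:empty,W:wait | queues: N=0 E=0 S=0 W=0
Car 3 crosses at step 3

3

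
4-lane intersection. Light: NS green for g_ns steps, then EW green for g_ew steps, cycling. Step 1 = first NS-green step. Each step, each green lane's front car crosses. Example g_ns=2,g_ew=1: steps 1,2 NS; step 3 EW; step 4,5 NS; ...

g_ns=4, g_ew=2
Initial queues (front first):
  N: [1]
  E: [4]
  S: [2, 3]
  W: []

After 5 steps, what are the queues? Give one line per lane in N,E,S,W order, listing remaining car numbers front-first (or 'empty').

Step 1 [NS]: N:car1-GO,E:wait,S:car2-GO,W:wait | queues: N=0 E=1 S=1 W=0
Step 2 [NS]: N:empty,E:wait,S:car3-GO,W:wait | queues: N=0 E=1 S=0 W=0
Step 3 [NS]: N:empty,E:wait,S:empty,W:wait | queues: N=0 E=1 S=0 W=0
Step 4 [NS]: N:empty,E:wait,S:empty,W:wait | queues: N=0 E=1 S=0 W=0
Step 5 [EW]: N:wait,E:car4-GO,S:wait,W:empty | queues: N=0 E=0 S=0 W=0

N: empty
E: empty
S: empty
W: empty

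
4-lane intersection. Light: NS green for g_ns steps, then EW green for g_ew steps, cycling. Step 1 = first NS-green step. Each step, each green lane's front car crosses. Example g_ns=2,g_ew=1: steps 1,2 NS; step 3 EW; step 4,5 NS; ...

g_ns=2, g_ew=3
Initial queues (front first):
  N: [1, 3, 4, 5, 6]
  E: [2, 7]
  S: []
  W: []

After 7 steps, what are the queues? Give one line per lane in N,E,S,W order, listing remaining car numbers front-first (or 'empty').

Step 1 [NS]: N:car1-GO,E:wait,S:empty,W:wait | queues: N=4 E=2 S=0 W=0
Step 2 [NS]: N:car3-GO,E:wait,S:empty,W:wait | queues: N=3 E=2 S=0 W=0
Step 3 [EW]: N:wait,E:car2-GO,S:wait,W:empty | queues: N=3 E=1 S=0 W=0
Step 4 [EW]: N:wait,E:car7-GO,S:wait,W:empty | queues: N=3 E=0 S=0 W=0
Step 5 [EW]: N:wait,E:empty,S:wait,W:empty | queues: N=3 E=0 S=0 W=0
Step 6 [NS]: N:car4-GO,E:wait,S:empty,W:wait | queues: N=2 E=0 S=0 W=0
Step 7 [NS]: N:car5-GO,E:wait,S:empty,W:wait | queues: N=1 E=0 S=0 W=0

N: 6
E: empty
S: empty
W: empty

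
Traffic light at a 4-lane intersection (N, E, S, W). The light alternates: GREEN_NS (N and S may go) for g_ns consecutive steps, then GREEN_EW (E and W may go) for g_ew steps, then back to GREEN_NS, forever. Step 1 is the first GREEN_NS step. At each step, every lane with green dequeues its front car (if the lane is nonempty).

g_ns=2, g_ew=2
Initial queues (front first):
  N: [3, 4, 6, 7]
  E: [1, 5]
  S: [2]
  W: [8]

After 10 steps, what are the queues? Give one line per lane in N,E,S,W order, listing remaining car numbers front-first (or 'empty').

Step 1 [NS]: N:car3-GO,E:wait,S:car2-GO,W:wait | queues: N=3 E=2 S=0 W=1
Step 2 [NS]: N:car4-GO,E:wait,S:empty,W:wait | queues: N=2 E=2 S=0 W=1
Step 3 [EW]: N:wait,E:car1-GO,S:wait,W:car8-GO | queues: N=2 E=1 S=0 W=0
Step 4 [EW]: N:wait,E:car5-GO,S:wait,W:empty | queues: N=2 E=0 S=0 W=0
Step 5 [NS]: N:car6-GO,E:wait,S:empty,W:wait | queues: N=1 E=0 S=0 W=0
Step 6 [NS]: N:car7-GO,E:wait,S:empty,W:wait | queues: N=0 E=0 S=0 W=0

N: empty
E: empty
S: empty
W: empty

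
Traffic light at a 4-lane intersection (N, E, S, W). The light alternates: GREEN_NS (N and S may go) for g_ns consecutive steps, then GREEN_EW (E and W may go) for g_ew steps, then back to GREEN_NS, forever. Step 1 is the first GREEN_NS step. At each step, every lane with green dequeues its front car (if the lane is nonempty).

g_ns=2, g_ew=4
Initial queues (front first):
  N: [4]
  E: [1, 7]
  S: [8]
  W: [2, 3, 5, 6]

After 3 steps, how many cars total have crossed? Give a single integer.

Answer: 4

Derivation:
Step 1 [NS]: N:car4-GO,E:wait,S:car8-GO,W:wait | queues: N=0 E=2 S=0 W=4
Step 2 [NS]: N:empty,E:wait,S:empty,W:wait | queues: N=0 E=2 S=0 W=4
Step 3 [EW]: N:wait,E:car1-GO,S:wait,W:car2-GO | queues: N=0 E=1 S=0 W=3
Cars crossed by step 3: 4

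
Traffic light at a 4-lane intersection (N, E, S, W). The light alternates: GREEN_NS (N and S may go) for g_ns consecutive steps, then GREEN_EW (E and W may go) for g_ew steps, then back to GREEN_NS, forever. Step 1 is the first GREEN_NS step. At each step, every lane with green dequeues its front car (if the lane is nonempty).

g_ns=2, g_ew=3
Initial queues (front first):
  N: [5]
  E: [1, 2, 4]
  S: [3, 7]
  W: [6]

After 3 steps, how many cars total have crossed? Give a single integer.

Answer: 5

Derivation:
Step 1 [NS]: N:car5-GO,E:wait,S:car3-GO,W:wait | queues: N=0 E=3 S=1 W=1
Step 2 [NS]: N:empty,E:wait,S:car7-GO,W:wait | queues: N=0 E=3 S=0 W=1
Step 3 [EW]: N:wait,E:car1-GO,S:wait,W:car6-GO | queues: N=0 E=2 S=0 W=0
Cars crossed by step 3: 5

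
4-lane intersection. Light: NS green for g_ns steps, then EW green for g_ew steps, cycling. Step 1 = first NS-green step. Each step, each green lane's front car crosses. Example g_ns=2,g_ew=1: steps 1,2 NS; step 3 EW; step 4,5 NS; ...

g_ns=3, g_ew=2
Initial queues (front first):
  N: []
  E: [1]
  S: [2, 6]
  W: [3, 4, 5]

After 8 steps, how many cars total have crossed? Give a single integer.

Step 1 [NS]: N:empty,E:wait,S:car2-GO,W:wait | queues: N=0 E=1 S=1 W=3
Step 2 [NS]: N:empty,E:wait,S:car6-GO,W:wait | queues: N=0 E=1 S=0 W=3
Step 3 [NS]: N:empty,E:wait,S:empty,W:wait | queues: N=0 E=1 S=0 W=3
Step 4 [EW]: N:wait,E:car1-GO,S:wait,W:car3-GO | queues: N=0 E=0 S=0 W=2
Step 5 [EW]: N:wait,E:empty,S:wait,W:car4-GO | queues: N=0 E=0 S=0 W=1
Step 6 [NS]: N:empty,E:wait,S:empty,W:wait | queues: N=0 E=0 S=0 W=1
Step 7 [NS]: N:empty,E:wait,S:empty,W:wait | queues: N=0 E=0 S=0 W=1
Step 8 [NS]: N:empty,E:wait,S:empty,W:wait | queues: N=0 E=0 S=0 W=1
Cars crossed by step 8: 5

Answer: 5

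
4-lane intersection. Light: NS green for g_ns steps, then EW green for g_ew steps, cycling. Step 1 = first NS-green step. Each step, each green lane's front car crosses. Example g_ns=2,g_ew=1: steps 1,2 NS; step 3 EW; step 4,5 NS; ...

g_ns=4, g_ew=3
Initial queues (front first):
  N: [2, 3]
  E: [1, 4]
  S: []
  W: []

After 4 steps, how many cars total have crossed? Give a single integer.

Step 1 [NS]: N:car2-GO,E:wait,S:empty,W:wait | queues: N=1 E=2 S=0 W=0
Step 2 [NS]: N:car3-GO,E:wait,S:empty,W:wait | queues: N=0 E=2 S=0 W=0
Step 3 [NS]: N:empty,E:wait,S:empty,W:wait | queues: N=0 E=2 S=0 W=0
Step 4 [NS]: N:empty,E:wait,S:empty,W:wait | queues: N=0 E=2 S=0 W=0
Cars crossed by step 4: 2

Answer: 2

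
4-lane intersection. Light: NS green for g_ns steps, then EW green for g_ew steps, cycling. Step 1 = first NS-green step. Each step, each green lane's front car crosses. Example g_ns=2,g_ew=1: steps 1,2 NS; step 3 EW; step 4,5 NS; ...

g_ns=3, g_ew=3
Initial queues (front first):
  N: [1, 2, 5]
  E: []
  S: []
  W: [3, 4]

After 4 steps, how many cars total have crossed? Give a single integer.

Answer: 4

Derivation:
Step 1 [NS]: N:car1-GO,E:wait,S:empty,W:wait | queues: N=2 E=0 S=0 W=2
Step 2 [NS]: N:car2-GO,E:wait,S:empty,W:wait | queues: N=1 E=0 S=0 W=2
Step 3 [NS]: N:car5-GO,E:wait,S:empty,W:wait | queues: N=0 E=0 S=0 W=2
Step 4 [EW]: N:wait,E:empty,S:wait,W:car3-GO | queues: N=0 E=0 S=0 W=1
Cars crossed by step 4: 4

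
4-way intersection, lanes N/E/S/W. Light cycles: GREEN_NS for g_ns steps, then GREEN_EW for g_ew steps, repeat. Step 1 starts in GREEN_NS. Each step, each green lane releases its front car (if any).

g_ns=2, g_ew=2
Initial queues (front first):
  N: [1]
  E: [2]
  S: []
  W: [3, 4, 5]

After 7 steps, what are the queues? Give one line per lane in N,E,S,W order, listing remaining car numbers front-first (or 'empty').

Step 1 [NS]: N:car1-GO,E:wait,S:empty,W:wait | queues: N=0 E=1 S=0 W=3
Step 2 [NS]: N:empty,E:wait,S:empty,W:wait | queues: N=0 E=1 S=0 W=3
Step 3 [EW]: N:wait,E:car2-GO,S:wait,W:car3-GO | queues: N=0 E=0 S=0 W=2
Step 4 [EW]: N:wait,E:empty,S:wait,W:car4-GO | queues: N=0 E=0 S=0 W=1
Step 5 [NS]: N:empty,E:wait,S:empty,W:wait | queues: N=0 E=0 S=0 W=1
Step 6 [NS]: N:empty,E:wait,S:empty,W:wait | queues: N=0 E=0 S=0 W=1
Step 7 [EW]: N:wait,E:empty,S:wait,W:car5-GO | queues: N=0 E=0 S=0 W=0

N: empty
E: empty
S: empty
W: empty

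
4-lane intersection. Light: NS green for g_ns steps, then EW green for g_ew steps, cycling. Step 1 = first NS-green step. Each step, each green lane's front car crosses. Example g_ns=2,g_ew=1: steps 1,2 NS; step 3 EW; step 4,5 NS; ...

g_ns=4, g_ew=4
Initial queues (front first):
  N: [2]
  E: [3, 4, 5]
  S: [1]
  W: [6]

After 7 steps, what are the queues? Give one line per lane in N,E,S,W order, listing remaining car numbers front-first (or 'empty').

Step 1 [NS]: N:car2-GO,E:wait,S:car1-GO,W:wait | queues: N=0 E=3 S=0 W=1
Step 2 [NS]: N:empty,E:wait,S:empty,W:wait | queues: N=0 E=3 S=0 W=1
Step 3 [NS]: N:empty,E:wait,S:empty,W:wait | queues: N=0 E=3 S=0 W=1
Step 4 [NS]: N:empty,E:wait,S:empty,W:wait | queues: N=0 E=3 S=0 W=1
Step 5 [EW]: N:wait,E:car3-GO,S:wait,W:car6-GO | queues: N=0 E=2 S=0 W=0
Step 6 [EW]: N:wait,E:car4-GO,S:wait,W:empty | queues: N=0 E=1 S=0 W=0
Step 7 [EW]: N:wait,E:car5-GO,S:wait,W:empty | queues: N=0 E=0 S=0 W=0

N: empty
E: empty
S: empty
W: empty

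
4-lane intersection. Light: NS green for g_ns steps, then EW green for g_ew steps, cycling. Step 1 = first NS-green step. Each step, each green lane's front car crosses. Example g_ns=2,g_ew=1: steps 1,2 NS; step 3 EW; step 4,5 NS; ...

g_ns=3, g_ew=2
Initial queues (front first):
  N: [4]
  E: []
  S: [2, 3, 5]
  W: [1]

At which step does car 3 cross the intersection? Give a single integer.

Step 1 [NS]: N:car4-GO,E:wait,S:car2-GO,W:wait | queues: N=0 E=0 S=2 W=1
Step 2 [NS]: N:empty,E:wait,S:car3-GO,W:wait | queues: N=0 E=0 S=1 W=1
Step 3 [NS]: N:empty,E:wait,S:car5-GO,W:wait | queues: N=0 E=0 S=0 W=1
Step 4 [EW]: N:wait,E:empty,S:wait,W:car1-GO | queues: N=0 E=0 S=0 W=0
Car 3 crosses at step 2

2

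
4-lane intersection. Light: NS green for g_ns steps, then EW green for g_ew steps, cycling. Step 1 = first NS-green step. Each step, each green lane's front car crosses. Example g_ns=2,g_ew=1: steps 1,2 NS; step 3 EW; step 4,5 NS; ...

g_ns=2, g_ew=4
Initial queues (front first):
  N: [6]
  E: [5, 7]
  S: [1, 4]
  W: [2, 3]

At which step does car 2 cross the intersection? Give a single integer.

Step 1 [NS]: N:car6-GO,E:wait,S:car1-GO,W:wait | queues: N=0 E=2 S=1 W=2
Step 2 [NS]: N:empty,E:wait,S:car4-GO,W:wait | queues: N=0 E=2 S=0 W=2
Step 3 [EW]: N:wait,E:car5-GO,S:wait,W:car2-GO | queues: N=0 E=1 S=0 W=1
Step 4 [EW]: N:wait,E:car7-GO,S:wait,W:car3-GO | queues: N=0 E=0 S=0 W=0
Car 2 crosses at step 3

3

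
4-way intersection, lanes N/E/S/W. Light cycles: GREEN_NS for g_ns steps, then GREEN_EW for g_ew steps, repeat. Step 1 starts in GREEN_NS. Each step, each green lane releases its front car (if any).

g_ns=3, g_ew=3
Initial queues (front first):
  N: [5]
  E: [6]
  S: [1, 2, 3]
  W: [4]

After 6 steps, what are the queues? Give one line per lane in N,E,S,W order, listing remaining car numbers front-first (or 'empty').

Step 1 [NS]: N:car5-GO,E:wait,S:car1-GO,W:wait | queues: N=0 E=1 S=2 W=1
Step 2 [NS]: N:empty,E:wait,S:car2-GO,W:wait | queues: N=0 E=1 S=1 W=1
Step 3 [NS]: N:empty,E:wait,S:car3-GO,W:wait | queues: N=0 E=1 S=0 W=1
Step 4 [EW]: N:wait,E:car6-GO,S:wait,W:car4-GO | queues: N=0 E=0 S=0 W=0

N: empty
E: empty
S: empty
W: empty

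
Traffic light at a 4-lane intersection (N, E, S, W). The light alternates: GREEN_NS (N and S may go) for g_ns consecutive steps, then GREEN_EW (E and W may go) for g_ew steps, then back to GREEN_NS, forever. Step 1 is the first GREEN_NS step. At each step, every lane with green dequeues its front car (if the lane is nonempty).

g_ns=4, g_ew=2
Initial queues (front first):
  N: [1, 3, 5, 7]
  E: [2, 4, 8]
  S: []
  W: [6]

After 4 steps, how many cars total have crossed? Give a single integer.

Step 1 [NS]: N:car1-GO,E:wait,S:empty,W:wait | queues: N=3 E=3 S=0 W=1
Step 2 [NS]: N:car3-GO,E:wait,S:empty,W:wait | queues: N=2 E=3 S=0 W=1
Step 3 [NS]: N:car5-GO,E:wait,S:empty,W:wait | queues: N=1 E=3 S=0 W=1
Step 4 [NS]: N:car7-GO,E:wait,S:empty,W:wait | queues: N=0 E=3 S=0 W=1
Cars crossed by step 4: 4

Answer: 4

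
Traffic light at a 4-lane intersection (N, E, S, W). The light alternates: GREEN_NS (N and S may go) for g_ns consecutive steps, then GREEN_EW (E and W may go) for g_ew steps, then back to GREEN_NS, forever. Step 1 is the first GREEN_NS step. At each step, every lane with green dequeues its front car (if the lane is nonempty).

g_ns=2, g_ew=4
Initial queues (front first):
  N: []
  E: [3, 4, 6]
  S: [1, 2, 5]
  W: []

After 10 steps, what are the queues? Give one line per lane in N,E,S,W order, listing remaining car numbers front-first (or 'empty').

Step 1 [NS]: N:empty,E:wait,S:car1-GO,W:wait | queues: N=0 E=3 S=2 W=0
Step 2 [NS]: N:empty,E:wait,S:car2-GO,W:wait | queues: N=0 E=3 S=1 W=0
Step 3 [EW]: N:wait,E:car3-GO,S:wait,W:empty | queues: N=0 E=2 S=1 W=0
Step 4 [EW]: N:wait,E:car4-GO,S:wait,W:empty | queues: N=0 E=1 S=1 W=0
Step 5 [EW]: N:wait,E:car6-GO,S:wait,W:empty | queues: N=0 E=0 S=1 W=0
Step 6 [EW]: N:wait,E:empty,S:wait,W:empty | queues: N=0 E=0 S=1 W=0
Step 7 [NS]: N:empty,E:wait,S:car5-GO,W:wait | queues: N=0 E=0 S=0 W=0

N: empty
E: empty
S: empty
W: empty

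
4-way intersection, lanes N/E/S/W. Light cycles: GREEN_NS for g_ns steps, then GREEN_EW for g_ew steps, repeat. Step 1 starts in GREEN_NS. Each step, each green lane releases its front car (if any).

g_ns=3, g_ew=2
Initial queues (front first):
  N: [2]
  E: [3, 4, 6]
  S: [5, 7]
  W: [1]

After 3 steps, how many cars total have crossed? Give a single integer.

Answer: 3

Derivation:
Step 1 [NS]: N:car2-GO,E:wait,S:car5-GO,W:wait | queues: N=0 E=3 S=1 W=1
Step 2 [NS]: N:empty,E:wait,S:car7-GO,W:wait | queues: N=0 E=3 S=0 W=1
Step 3 [NS]: N:empty,E:wait,S:empty,W:wait | queues: N=0 E=3 S=0 W=1
Cars crossed by step 3: 3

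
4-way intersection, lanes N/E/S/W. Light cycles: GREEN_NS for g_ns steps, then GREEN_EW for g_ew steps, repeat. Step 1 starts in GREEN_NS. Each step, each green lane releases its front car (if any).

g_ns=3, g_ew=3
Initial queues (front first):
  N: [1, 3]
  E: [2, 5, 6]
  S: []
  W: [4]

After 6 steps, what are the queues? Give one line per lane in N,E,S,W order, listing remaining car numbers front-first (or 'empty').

Step 1 [NS]: N:car1-GO,E:wait,S:empty,W:wait | queues: N=1 E=3 S=0 W=1
Step 2 [NS]: N:car3-GO,E:wait,S:empty,W:wait | queues: N=0 E=3 S=0 W=1
Step 3 [NS]: N:empty,E:wait,S:empty,W:wait | queues: N=0 E=3 S=0 W=1
Step 4 [EW]: N:wait,E:car2-GO,S:wait,W:car4-GO | queues: N=0 E=2 S=0 W=0
Step 5 [EW]: N:wait,E:car5-GO,S:wait,W:empty | queues: N=0 E=1 S=0 W=0
Step 6 [EW]: N:wait,E:car6-GO,S:wait,W:empty | queues: N=0 E=0 S=0 W=0

N: empty
E: empty
S: empty
W: empty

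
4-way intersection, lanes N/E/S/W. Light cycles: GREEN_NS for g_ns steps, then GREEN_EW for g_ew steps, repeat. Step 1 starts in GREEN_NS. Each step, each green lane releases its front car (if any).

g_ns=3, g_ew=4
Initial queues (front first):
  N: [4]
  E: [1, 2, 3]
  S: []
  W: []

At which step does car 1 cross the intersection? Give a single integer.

Step 1 [NS]: N:car4-GO,E:wait,S:empty,W:wait | queues: N=0 E=3 S=0 W=0
Step 2 [NS]: N:empty,E:wait,S:empty,W:wait | queues: N=0 E=3 S=0 W=0
Step 3 [NS]: N:empty,E:wait,S:empty,W:wait | queues: N=0 E=3 S=0 W=0
Step 4 [EW]: N:wait,E:car1-GO,S:wait,W:empty | queues: N=0 E=2 S=0 W=0
Step 5 [EW]: N:wait,E:car2-GO,S:wait,W:empty | queues: N=0 E=1 S=0 W=0
Step 6 [EW]: N:wait,E:car3-GO,S:wait,W:empty | queues: N=0 E=0 S=0 W=0
Car 1 crosses at step 4

4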